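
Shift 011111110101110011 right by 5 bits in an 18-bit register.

Original: 011111110101110011 (decimal 130419)
Shift right by 5 positions
Drop the 5 low bits; fill with zeros on the left
Result: 000000111111101011 (decimal 4075)
Equivalent: 130419 >> 5 = 130419 ÷ 2^5 = 4075



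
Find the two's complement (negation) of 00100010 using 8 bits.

Original: 00100010
Step 1 - Invert all bits: 11011101
Step 2 - Add 1: 11011110
Verification: 00100010 + 11011110 = 100000000; discarding the end carry (carry out of the top bit) leaves the 8-bit value 00000000, as required for x + (-x)



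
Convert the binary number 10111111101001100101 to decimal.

Sum of powers of 2 for each 1-bit:
2^0 + 2^2 + 2^5 + 2^6 + 2^9 + 2^11 + 2^12 + 2^13 + 2^14 + 2^15 + 2^16 + 2^17 + 2^19
= 1 + 4 + 32 + 64 + 512 + 2048 + 4096 + 8192 + 16384 + 32768 + 65536 + 131072 + 524288
= 784997



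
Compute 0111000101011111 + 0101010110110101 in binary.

Add column by column from the right: bit + bit + carry-in; write the sum mod 2, carry 1 when the sum is 2 or 3.
carry:  1110001111111110
        0111000101011111
+       0101010110110101
------------------------
       01100011100010100
(the carry out of the leftmost column, 0, becomes the leading bit)
Decimal check:
  0111000101011111 = 16384 + 8192 + 4096 + 256 + 64 + 16 + 8 + 4 + 2 + 1 = 29023
  0101010110110101 = 16384 + 4096 + 1024 + 256 + 128 + 32 + 16 + 4 + 1 = 21941
  29023 + 21941 = 50964, and 01100011100010100 = 32768 + 16384 + 1024 + 512 + 256 + 16 + 4 = 50964 ✓



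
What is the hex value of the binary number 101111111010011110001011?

Group into 4-bit nibbles from right:
  1011 = B
  1111 = F
  1010 = A
  0111 = 7
  1000 = 8
  1011 = B
Result: BFA78B



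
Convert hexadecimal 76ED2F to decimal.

Expand by place value (powers of 16):
Digit values: E = 14, D = 13, F = 15
76ED2F = 7 × 16^5 + 6 × 16^4 + 14 × 16^3 + 13 × 16^2 + 2 × 16^1 + 15 × 16^0
= 7 × 1048576 + 6 × 65536 + 14 × 4096 + 13 × 256 + 2 × 16 + 15 × 1
= 7340032 + 393216 + 57344 + 3328 + 32 + 15
= 7793967



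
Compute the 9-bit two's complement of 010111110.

Original: 010111110
Step 1 - Invert all bits: 101000001
Step 2 - Add 1: 101000010
Verification: 010111110 + 101000010 = 1000000000; discarding the end carry (carry out of the top bit) leaves the 9-bit value 000000000, as required for x + (-x)



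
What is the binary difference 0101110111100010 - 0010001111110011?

Method 1 - Direct subtraction (column by column from the right: bit − bit − borrow-in; if negative, add 2 and borrow 1 from the next column):
borrow: 0100011111111110
        0101110111100010
-       0010001111110011
------------------------
        0011100111101111

Method 2 - Add two's complement:
Two's complement of 0010001111110011: invert → 1101110000001100, add 1 → 1101110000001101
  0101110111100010
+ 1101110000001101
------------------
 10011100111101111  (end carry out of the top bit = 1)
Discarding the end carry: 0011100111101111
Decimal check:
  0101110111100010 = 16384 + 4096 + 2048 + 1024 + 256 + 128 + 64 + 32 + 2 = 24034
  0010001111110011 = 8192 + 512 + 256 + 128 + 64 + 32 + 16 + 2 + 1 = 9203
  24034 - 9203 = 14831, and 0011100111101111 = 8192 + 4096 + 2048 + 256 + 128 + 64 + 32 + 8 + 4 + 2 + 1 = 14831 ✓



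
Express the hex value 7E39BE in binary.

Convert each hex digit to 4 bits:
  7 = 0111
  E = 1110
  3 = 0011
  9 = 1001
  B = 1011
  E = 1110
Concatenate: 011111100011100110111110



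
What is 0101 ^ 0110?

XOR: 1 when bits differ
  0101
^ 0110
------
  0011
Decimal: 5 ^ 6 = 3



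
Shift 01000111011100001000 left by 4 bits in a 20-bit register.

Original: 01000111011100001000 (decimal 292616)
Shift left by 4 positions
Append 4 zeros on the right and drop the 4 high bits that overflow the 20-bit width
Result: 01110111000010000000 (decimal 487552)
Equivalent: 292616 << 4 = 292616 × 2^4 = 4681856, truncated to 20 bits = 487552



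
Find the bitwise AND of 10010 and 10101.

AND: 1 only when both bits are 1
  10010
& 10101
-------
  10000
Decimal: 18 & 21 = 16



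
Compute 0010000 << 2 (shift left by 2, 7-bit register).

Original: 0010000 (decimal 16)
Shift left by 2 positions
Append 2 zeros on the right
Result: 1000000 (decimal 64)
Equivalent: 16 << 2 = 16 × 2^2 = 64



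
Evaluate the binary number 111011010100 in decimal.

Sum of powers of 2 for each 1-bit:
2^2 + 2^4 + 2^6 + 2^7 + 2^9 + 2^10 + 2^11
= 4 + 16 + 64 + 128 + 512 + 1024 + 2048
= 3796



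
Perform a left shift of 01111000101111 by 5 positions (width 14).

Original: 01111000101111 (decimal 7727)
Shift left by 5 positions
Append 5 zeros on the right and drop the 5 high bits that overflow the 14-bit width
Result: 00010111100000 (decimal 1504)
Equivalent: 7727 << 5 = 7727 × 2^5 = 247264, truncated to 14 bits = 1504



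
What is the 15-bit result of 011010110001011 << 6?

Original: 011010110001011 (decimal 13707)
Shift left by 6 positions
Append 6 zeros on the right and drop the 6 high bits that overflow the 15-bit width
Result: 110001011000000 (decimal 25280)
Equivalent: 13707 << 6 = 13707 × 2^6 = 877248, truncated to 15 bits = 25280



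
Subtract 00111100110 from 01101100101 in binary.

Method 1 - Direct subtraction (column by column from the right: bit − bit − borrow-in; if negative, add 2 and borrow 1 from the next column):
borrow: 01111111100
        01101100101
-       00111100110
-------------------
        00101111111

Method 2 - Add two's complement:
Two's complement of 00111100110: invert → 11000011001, add 1 → 11000011010
  01101100101
+ 11000011010
-------------
 100101111111  (end carry out of the top bit = 1)
Discarding the end carry: 00101111111
Decimal check:
  01101100101 = 512 + 256 + 64 + 32 + 4 + 1 = 869
  00111100110 = 256 + 128 + 64 + 32 + 4 + 2 = 486
  869 - 486 = 383, and 00101111111 = 256 + 64 + 32 + 16 + 8 + 4 + 2 + 1 = 383 ✓



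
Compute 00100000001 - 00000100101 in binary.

Method 1 - Direct subtraction (column by column from the right: bit − bit − borrow-in; if negative, add 2 and borrow 1 from the next column):
borrow: 00111111000
        00100000001
-       00000100101
-------------------
        00011011100

Method 2 - Add two's complement:
Two's complement of 00000100101: invert → 11111011010, add 1 → 11111011011
  00100000001
+ 11111011011
-------------
 100011011100  (end carry out of the top bit = 1)
Discarding the end carry: 00011011100
Decimal check:
  00100000001 = 256 + 1 = 257
  00000100101 = 32 + 4 + 1 = 37
  257 - 37 = 220, and 00011011100 = 128 + 64 + 16 + 8 + 4 = 220 ✓



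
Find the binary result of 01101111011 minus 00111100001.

Method 1 - Direct subtraction (column by column from the right: bit − bit − borrow-in; if negative, add 2 and borrow 1 from the next column):
borrow: 01100000000
        01101111011
-       00111100001
-------------------
        00110011010

Method 2 - Add two's complement:
Two's complement of 00111100001: invert → 11000011110, add 1 → 11000011111
  01101111011
+ 11000011111
-------------
 100110011010  (end carry out of the top bit = 1)
Discarding the end carry: 00110011010
Decimal check:
  01101111011 = 512 + 256 + 64 + 32 + 16 + 8 + 2 + 1 = 891
  00111100001 = 256 + 128 + 64 + 32 + 1 = 481
  891 - 481 = 410, and 00110011010 = 256 + 128 + 16 + 8 + 2 = 410 ✓



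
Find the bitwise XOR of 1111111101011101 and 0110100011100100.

XOR: 1 when bits differ
  1111111101011101
^ 0110100011100100
------------------
  1001011110111001
Decimal: 65373 ^ 26852 = 38841



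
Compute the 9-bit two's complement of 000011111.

Original: 000011111
Step 1 - Invert all bits: 111100000
Step 2 - Add 1: 111100001
Verification: 000011111 + 111100001 = 1000000000; discarding the end carry (carry out of the top bit) leaves the 9-bit value 000000000, as required for x + (-x)



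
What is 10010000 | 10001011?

OR: 1 when either bit is 1
  10010000
| 10001011
----------
  10011011
Decimal: 144 | 139 = 155



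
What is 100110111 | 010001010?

OR: 1 when either bit is 1
  100110111
| 010001010
-----------
  110111111
Decimal: 311 | 138 = 447



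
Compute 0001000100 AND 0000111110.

AND: 1 only when both bits are 1
  0001000100
& 0000111110
------------
  0000000100
Decimal: 68 & 62 = 4



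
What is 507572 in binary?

Using repeated division by 2:
507572 ÷ 2 = 253786 remainder 0
253786 ÷ 2 = 126893 remainder 0
126893 ÷ 2 = 63446 remainder 1
63446 ÷ 2 = 31723 remainder 0
31723 ÷ 2 = 15861 remainder 1
15861 ÷ 2 = 7930 remainder 1
7930 ÷ 2 = 3965 remainder 0
3965 ÷ 2 = 1982 remainder 1
1982 ÷ 2 = 991 remainder 0
991 ÷ 2 = 495 remainder 1
495 ÷ 2 = 247 remainder 1
247 ÷ 2 = 123 remainder 1
123 ÷ 2 = 61 remainder 1
61 ÷ 2 = 30 remainder 1
30 ÷ 2 = 15 remainder 0
15 ÷ 2 = 7 remainder 1
7 ÷ 2 = 3 remainder 1
3 ÷ 2 = 1 remainder 1
1 ÷ 2 = 0 remainder 1
Reading remainders bottom to top: 1111011111010110100



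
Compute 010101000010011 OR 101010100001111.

OR: 1 when either bit is 1
  010101000010011
| 101010100001111
-----------------
  111111100011111
Decimal: 10771 | 21775 = 32543



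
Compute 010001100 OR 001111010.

OR: 1 when either bit is 1
  010001100
| 001111010
-----------
  011111110
Decimal: 140 | 122 = 254



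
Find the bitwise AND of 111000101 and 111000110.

AND: 1 only when both bits are 1
  111000101
& 111000110
-----------
  111000100
Decimal: 453 & 454 = 452



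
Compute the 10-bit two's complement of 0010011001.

Original: 0010011001
Step 1 - Invert all bits: 1101100110
Step 2 - Add 1: 1101100111
Verification: 0010011001 + 1101100111 = 10000000000; discarding the end carry (carry out of the top bit) leaves the 10-bit value 0000000000, as required for x + (-x)



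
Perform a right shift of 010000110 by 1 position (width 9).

Original: 010000110 (decimal 134)
Shift right by 1 position
Drop the 1 low bit; fill with zero on the left
Result: 001000011 (decimal 67)
Equivalent: 134 >> 1 = 134 ÷ 2^1 = 67



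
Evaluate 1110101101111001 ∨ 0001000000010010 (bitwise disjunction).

OR: 1 when either bit is 1
  1110101101111001
| 0001000000010010
------------------
  1111101101111011
Decimal: 60281 | 4114 = 64379



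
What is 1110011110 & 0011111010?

AND: 1 only when both bits are 1
  1110011110
& 0011111010
------------
  0010011010
Decimal: 926 & 250 = 154



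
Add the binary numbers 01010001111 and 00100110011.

Add column by column from the right: bit + bit + carry-in; write the sum mod 2, carry 1 when the sum is 2 or 3.
carry:  00001111110
        01010001111
+       00100110011
-------------------
       001111000010
(the carry out of the leftmost column, 0, becomes the leading bit)
Decimal check:
  01010001111 = 512 + 128 + 8 + 4 + 2 + 1 = 655
  00100110011 = 256 + 32 + 16 + 2 + 1 = 307
  655 + 307 = 962, and 001111000010 = 512 + 256 + 128 + 64 + 2 = 962 ✓



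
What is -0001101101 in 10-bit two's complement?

Original: 0001101101
Step 1 - Invert all bits: 1110010010
Step 2 - Add 1: 1110010011
Verification: 0001101101 + 1110010011 = 10000000000; discarding the end carry (carry out of the top bit) leaves the 10-bit value 0000000000, as required for x + (-x)



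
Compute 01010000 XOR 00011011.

XOR: 1 when bits differ
  01010000
^ 00011011
----------
  01001011
Decimal: 80 ^ 27 = 75



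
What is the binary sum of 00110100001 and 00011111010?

Add column by column from the right: bit + bit + carry-in; write the sum mod 2, carry 1 when the sum is 2 or 3.
carry:  01111000000
        00110100001
+       00011111010
-------------------
       001010011011
(the carry out of the leftmost column, 0, becomes the leading bit)
Decimal check:
  00110100001 = 256 + 128 + 32 + 1 = 417
  00011111010 = 128 + 64 + 32 + 16 + 8 + 2 = 250
  417 + 250 = 667, and 001010011011 = 512 + 128 + 16 + 8 + 2 + 1 = 667 ✓



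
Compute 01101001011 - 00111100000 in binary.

Method 1 - Direct subtraction (column by column from the right: bit − bit − borrow-in; if negative, add 2 and borrow 1 from the next column):
borrow: 01111000000
        01101001011
-       00111100000
-------------------
        00101101011

Method 2 - Add two's complement:
Two's complement of 00111100000: invert → 11000011111, add 1 → 11000100000
  01101001011
+ 11000100000
-------------
 100101101011  (end carry out of the top bit = 1)
Discarding the end carry: 00101101011
Decimal check:
  01101001011 = 512 + 256 + 64 + 8 + 2 + 1 = 843
  00111100000 = 256 + 128 + 64 + 32 = 480
  843 - 480 = 363, and 00101101011 = 256 + 64 + 32 + 8 + 2 + 1 = 363 ✓



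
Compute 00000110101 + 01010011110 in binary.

Add column by column from the right: bit + bit + carry-in; write the sum mod 2, carry 1 when the sum is 2 or 3.
carry:  00001111000
        00000110101
+       01010011110
-------------------
       001011010011
(the carry out of the leftmost column, 0, becomes the leading bit)
Decimal check:
  00000110101 = 32 + 16 + 4 + 1 = 53
  01010011110 = 512 + 128 + 16 + 8 + 4 + 2 = 670
  53 + 670 = 723, and 001011010011 = 512 + 128 + 64 + 16 + 2 + 1 = 723 ✓



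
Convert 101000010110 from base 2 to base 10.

Sum of powers of 2 for each 1-bit:
2^1 + 2^2 + 2^4 + 2^9 + 2^11
= 2 + 4 + 16 + 512 + 2048
= 2582



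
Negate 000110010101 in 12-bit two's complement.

Original: 000110010101
Step 1 - Invert all bits: 111001101010
Step 2 - Add 1: 111001101011
Verification: 000110010101 + 111001101011 = 1000000000000; discarding the end carry (carry out of the top bit) leaves the 12-bit value 000000000000, as required for x + (-x)



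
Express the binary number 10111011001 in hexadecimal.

Group into 4-bit nibbles from right:
  0101 = 5
  1101 = D
  1001 = 9
Result: 5D9



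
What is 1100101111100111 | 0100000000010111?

OR: 1 when either bit is 1
  1100101111100111
| 0100000000010111
------------------
  1100101111110111
Decimal: 52199 | 16407 = 52215



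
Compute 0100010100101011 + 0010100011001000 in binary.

Add column by column from the right: bit + bit + carry-in; write the sum mod 2, carry 1 when the sum is 2 or 3.
carry:  0000000000010000
        0100010100101011
+       0010100011001000
------------------------
       00110110111110011
(the carry out of the leftmost column, 0, becomes the leading bit)
Decimal check:
  0100010100101011 = 16384 + 1024 + 256 + 32 + 8 + 2 + 1 = 17707
  0010100011001000 = 8192 + 2048 + 128 + 64 + 8 = 10440
  17707 + 10440 = 28147, and 00110110111110011 = 16384 + 8192 + 2048 + 1024 + 256 + 128 + 64 + 32 + 16 + 2 + 1 = 28147 ✓



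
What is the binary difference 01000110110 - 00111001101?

Method 1 - Direct subtraction (column by column from the right: bit − bit − borrow-in; if negative, add 2 and borrow 1 from the next column):
borrow: 01110010010
        01000110110
-       00111001101
-------------------
        00001101001

Method 2 - Add two's complement:
Two's complement of 00111001101: invert → 11000110010, add 1 → 11000110011
  01000110110
+ 11000110011
-------------
 100001101001  (end carry out of the top bit = 1)
Discarding the end carry: 00001101001
Decimal check:
  01000110110 = 512 + 32 + 16 + 4 + 2 = 566
  00111001101 = 256 + 128 + 64 + 8 + 4 + 1 = 461
  566 - 461 = 105, and 00001101001 = 64 + 32 + 8 + 1 = 105 ✓



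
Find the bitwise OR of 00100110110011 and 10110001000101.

OR: 1 when either bit is 1
  00100110110011
| 10110001000101
----------------
  10110111110111
Decimal: 2483 | 11333 = 11767



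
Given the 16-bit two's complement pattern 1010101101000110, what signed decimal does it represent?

Binary: 1010101101000110
Sign bit: 1 (negative)
Invert: 0101010010111001
Add 1:  0101010010111010
Magnitude: 0101010010111010 = 16384 + 4096 + 1024 + 128 + 32 + 16 + 8 + 2 = 21690
Value: -21690



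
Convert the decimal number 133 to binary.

Using repeated division by 2:
133 ÷ 2 = 66 remainder 1
66 ÷ 2 = 33 remainder 0
33 ÷ 2 = 16 remainder 1
16 ÷ 2 = 8 remainder 0
8 ÷ 2 = 4 remainder 0
4 ÷ 2 = 2 remainder 0
2 ÷ 2 = 1 remainder 0
1 ÷ 2 = 0 remainder 1
Reading remainders bottom to top: 10000101



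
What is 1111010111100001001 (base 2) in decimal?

Sum of powers of 2 for each 1-bit:
2^0 + 2^3 + 2^8 + 2^9 + 2^10 + 2^11 + 2^13 + 2^15 + 2^16 + 2^17 + 2^18
= 1 + 8 + 256 + 512 + 1024 + 2048 + 8192 + 32768 + 65536 + 131072 + 262144
= 503561



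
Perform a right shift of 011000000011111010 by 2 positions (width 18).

Original: 011000000011111010 (decimal 98554)
Shift right by 2 positions
Drop the 2 low bits; fill with zeros on the left
Result: 000110000000111110 (decimal 24638)
Equivalent: 98554 >> 2 = 98554 ÷ 2^2 = 24638



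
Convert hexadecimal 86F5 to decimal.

Expand by place value (powers of 16):
Digit values: F = 15
86F5 = 8 × 16^3 + 6 × 16^2 + 15 × 16^1 + 5 × 16^0
= 8 × 4096 + 6 × 256 + 15 × 16 + 5 × 1
= 32768 + 1536 + 240 + 5
= 34549



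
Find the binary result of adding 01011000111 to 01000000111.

Add column by column from the right: bit + bit + carry-in; write the sum mod 2, carry 1 when the sum is 2 or 3.
carry:  10000001110
        01011000111
+       01000000111
-------------------
       010011001110
(the carry out of the leftmost column, 0, becomes the leading bit)
Decimal check:
  01011000111 = 512 + 128 + 64 + 4 + 2 + 1 = 711
  01000000111 = 512 + 4 + 2 + 1 = 519
  711 + 519 = 1230, and 010011001110 = 1024 + 128 + 64 + 8 + 4 + 2 = 1230 ✓



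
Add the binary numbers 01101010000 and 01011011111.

Add column by column from the right: bit + bit + carry-in; write the sum mod 2, carry 1 when the sum is 2 or 3.
carry:  11110100000
        01101010000
+       01011011111
-------------------
       011000101111
(the carry out of the leftmost column, 0, becomes the leading bit)
Decimal check:
  01101010000 = 512 + 256 + 64 + 16 = 848
  01011011111 = 512 + 128 + 64 + 16 + 8 + 4 + 2 + 1 = 735
  848 + 735 = 1583, and 011000101111 = 1024 + 512 + 32 + 8 + 4 + 2 + 1 = 1583 ✓



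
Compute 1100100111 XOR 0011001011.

XOR: 1 when bits differ
  1100100111
^ 0011001011
------------
  1111101100
Decimal: 807 ^ 203 = 1004



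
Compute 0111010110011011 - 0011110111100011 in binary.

Method 1 - Direct subtraction (column by column from the right: bit − bit − borrow-in; if negative, add 2 and borrow 1 from the next column):
borrow: 0111111111000000
        0111010110011011
-       0011110111100011
------------------------
        0011011110111000

Method 2 - Add two's complement:
Two's complement of 0011110111100011: invert → 1100001000011100, add 1 → 1100001000011101
  0111010110011011
+ 1100001000011101
------------------
 10011011110111000  (end carry out of the top bit = 1)
Discarding the end carry: 0011011110111000
Decimal check:
  0111010110011011 = 16384 + 8192 + 4096 + 1024 + 256 + 128 + 16 + 8 + 2 + 1 = 30107
  0011110111100011 = 8192 + 4096 + 2048 + 1024 + 256 + 128 + 64 + 32 + 2 + 1 = 15843
  30107 - 15843 = 14264, and 0011011110111000 = 8192 + 4096 + 1024 + 512 + 256 + 128 + 32 + 16 + 8 = 14264 ✓



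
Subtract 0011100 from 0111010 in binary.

Method 1 - Direct subtraction (column by column from the right: bit − bit − borrow-in; if negative, add 2 and borrow 1 from the next column):
borrow: 0111000
        0111010
-       0011100
---------------
        0011110

Method 2 - Add two's complement:
Two's complement of 0011100: invert → 1100011, add 1 → 1100100
  0111010
+ 1100100
---------
 10011110  (end carry out of the top bit = 1)
Discarding the end carry: 0011110
Decimal check:
  0111010 = 32 + 16 + 8 + 2 = 58
  0011100 = 16 + 8 + 4 = 28
  58 - 28 = 30, and 0011110 = 16 + 8 + 4 + 2 = 30 ✓



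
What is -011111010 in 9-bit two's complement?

Original: 011111010
Step 1 - Invert all bits: 100000101
Step 2 - Add 1: 100000110
Verification: 011111010 + 100000110 = 1000000000; discarding the end carry (carry out of the top bit) leaves the 9-bit value 000000000, as required for x + (-x)



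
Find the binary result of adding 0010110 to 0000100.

Add column by column from the right: bit + bit + carry-in; write the sum mod 2, carry 1 when the sum is 2 or 3.
carry:  0001000
        0010110
+       0000100
---------------
       00011010
(the carry out of the leftmost column, 0, becomes the leading bit)
Decimal check:
  0010110 = 16 + 4 + 2 = 22
  0000100 = 4
  22 + 4 = 26, and 00011010 = 16 + 8 + 2 = 26 ✓



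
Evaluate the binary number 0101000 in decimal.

Sum of powers of 2 for each 1-bit:
2^3 + 2^5
= 8 + 32
= 40



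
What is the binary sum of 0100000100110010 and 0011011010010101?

Add column by column from the right: bit + bit + carry-in; write the sum mod 2, carry 1 when the sum is 2 or 3.
carry:  0000000001100000
        0100000100110010
+       0011011010010101
------------------------
       00111011111000111
(the carry out of the leftmost column, 0, becomes the leading bit)
Decimal check:
  0100000100110010 = 16384 + 256 + 32 + 16 + 2 = 16690
  0011011010010101 = 8192 + 4096 + 1024 + 512 + 128 + 16 + 4 + 1 = 13973
  16690 + 13973 = 30663, and 00111011111000111 = 16384 + 8192 + 4096 + 1024 + 512 + 256 + 128 + 64 + 4 + 2 + 1 = 30663 ✓



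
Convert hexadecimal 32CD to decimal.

Expand by place value (powers of 16):
Digit values: C = 12, D = 13
32CD = 3 × 16^3 + 2 × 16^2 + 12 × 16^1 + 13 × 16^0
= 3 × 4096 + 2 × 256 + 12 × 16 + 13 × 1
= 12288 + 512 + 192 + 13
= 13005



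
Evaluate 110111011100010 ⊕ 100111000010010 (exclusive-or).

XOR: 1 when bits differ
  110111011100010
^ 100111000010010
-----------------
  010000011110000
Decimal: 28386 ^ 19986 = 8432



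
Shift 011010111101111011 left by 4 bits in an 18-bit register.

Original: 011010111101111011 (decimal 110459)
Shift left by 4 positions
Append 4 zeros on the right and drop the 4 high bits that overflow the 18-bit width
Result: 101111011110110000 (decimal 194480)
Equivalent: 110459 << 4 = 110459 × 2^4 = 1767344, truncated to 18 bits = 194480



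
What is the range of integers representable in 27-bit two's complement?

For 27-bit two's complement:
Minimum: -2^26 = -67108864
Maximum: 2^26 - 1 = 67108863



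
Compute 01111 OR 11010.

OR: 1 when either bit is 1
  01111
| 11010
-------
  11111
Decimal: 15 | 26 = 31



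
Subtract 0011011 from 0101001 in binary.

Method 1 - Direct subtraction (column by column from the right: bit − bit − borrow-in; if negative, add 2 and borrow 1 from the next column):
borrow: 0111100
        0101001
-       0011011
---------------
        0001110

Method 2 - Add two's complement:
Two's complement of 0011011: invert → 1100100, add 1 → 1100101
  0101001
+ 1100101
---------
 10001110  (end carry out of the top bit = 1)
Discarding the end carry: 0001110
Decimal check:
  0101001 = 32 + 8 + 1 = 41
  0011011 = 16 + 8 + 2 + 1 = 27
  41 - 27 = 14, and 0001110 = 8 + 4 + 2 = 14 ✓



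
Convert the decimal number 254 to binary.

Using repeated division by 2:
254 ÷ 2 = 127 remainder 0
127 ÷ 2 = 63 remainder 1
63 ÷ 2 = 31 remainder 1
31 ÷ 2 = 15 remainder 1
15 ÷ 2 = 7 remainder 1
7 ÷ 2 = 3 remainder 1
3 ÷ 2 = 1 remainder 1
1 ÷ 2 = 0 remainder 1
Reading remainders bottom to top: 11111110



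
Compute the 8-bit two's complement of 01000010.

Original: 01000010
Step 1 - Invert all bits: 10111101
Step 2 - Add 1: 10111110
Verification: 01000010 + 10111110 = 100000000; discarding the end carry (carry out of the top bit) leaves the 8-bit value 00000000, as required for x + (-x)



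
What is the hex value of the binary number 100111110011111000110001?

Group into 4-bit nibbles from right:
  1001 = 9
  1111 = F
  0011 = 3
  1110 = E
  0011 = 3
  0001 = 1
Result: 9F3E31



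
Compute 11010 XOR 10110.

XOR: 1 when bits differ
  11010
^ 10110
-------
  01100
Decimal: 26 ^ 22 = 12



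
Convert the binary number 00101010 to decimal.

Sum of powers of 2 for each 1-bit:
2^1 + 2^3 + 2^5
= 2 + 8 + 32
= 42



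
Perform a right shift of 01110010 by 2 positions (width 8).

Original: 01110010 (decimal 114)
Shift right by 2 positions
Drop the 2 low bits; fill with zeros on the left
Result: 00011100 (decimal 28)
Equivalent: 114 >> 2 = 114 ÷ 2^2 = 28



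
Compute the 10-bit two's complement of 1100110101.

Original (sign bit 1, negative): 1100110101
Step 1 - Invert all bits: 0011001010
Step 2 - Add 1: 0011001011
Verification: 1100110101 + 0011001011 = 10000000000; discarding the end carry (carry out of the top bit) leaves the 10-bit value 0000000000, as required for x + (-x)



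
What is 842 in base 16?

Using repeated division by 16 (digits 10–15 are A–F):
842 ÷ 16 = 52 remainder 10 (A)
52 ÷ 16 = 3 remainder 4
3 ÷ 16 = 0 remainder 3
Reading remainders bottom to top: 34A



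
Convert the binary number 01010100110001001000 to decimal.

Sum of powers of 2 for each 1-bit:
2^3 + 2^6 + 2^10 + 2^11 + 2^14 + 2^16 + 2^18
= 8 + 64 + 1024 + 2048 + 16384 + 65536 + 262144
= 347208



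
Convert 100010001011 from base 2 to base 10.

Sum of powers of 2 for each 1-bit:
2^0 + 2^1 + 2^3 + 2^7 + 2^11
= 1 + 2 + 8 + 128 + 2048
= 2187



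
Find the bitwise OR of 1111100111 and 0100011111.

OR: 1 when either bit is 1
  1111100111
| 0100011111
------------
  1111111111
Decimal: 999 | 287 = 1023



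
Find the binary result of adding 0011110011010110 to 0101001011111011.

Add column by column from the right: bit + bit + carry-in; write the sum mod 2, carry 1 when the sum is 2 or 3.
carry:  1110000111111100
        0011110011010110
+       0101001011111011
------------------------
       01000111111010001
(the carry out of the leftmost column, 0, becomes the leading bit)
Decimal check:
  0011110011010110 = 8192 + 4096 + 2048 + 1024 + 128 + 64 + 16 + 4 + 2 = 15574
  0101001011111011 = 16384 + 4096 + 512 + 128 + 64 + 32 + 16 + 8 + 2 + 1 = 21243
  15574 + 21243 = 36817, and 01000111111010001 = 32768 + 2048 + 1024 + 512 + 256 + 128 + 64 + 16 + 1 = 36817 ✓



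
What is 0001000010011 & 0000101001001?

AND: 1 only when both bits are 1
  0001000010011
& 0000101001001
---------------
  0000000000001
Decimal: 531 & 329 = 1



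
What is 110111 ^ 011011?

XOR: 1 when bits differ
  110111
^ 011011
--------
  101100
Decimal: 55 ^ 27 = 44



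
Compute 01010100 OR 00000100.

OR: 1 when either bit is 1
  01010100
| 00000100
----------
  01010100
Decimal: 84 | 4 = 84



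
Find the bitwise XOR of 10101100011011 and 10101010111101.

XOR: 1 when bits differ
  10101100011011
^ 10101010111101
----------------
  00000110100110
Decimal: 11035 ^ 10941 = 422



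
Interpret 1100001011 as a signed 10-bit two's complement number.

Binary: 1100001011
Sign bit: 1 (negative)
Invert: 0011110100
Add 1:  0011110101
Magnitude: 0011110101 = 128 + 64 + 32 + 16 + 4 + 1 = 245
Value: -245



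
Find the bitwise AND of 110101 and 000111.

AND: 1 only when both bits are 1
  110101
& 000111
--------
  000101
Decimal: 53 & 7 = 5



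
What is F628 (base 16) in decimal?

Expand by place value (powers of 16):
Digit values: F = 15
F628 = 15 × 16^3 + 6 × 16^2 + 2 × 16^1 + 8 × 16^0
= 15 × 4096 + 6 × 256 + 2 × 16 + 8 × 1
= 61440 + 1536 + 32 + 8
= 63016



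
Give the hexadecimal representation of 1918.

Using repeated division by 16 (digits 10–15 are A–F):
1918 ÷ 16 = 119 remainder 14 (E)
119 ÷ 16 = 7 remainder 7
7 ÷ 16 = 0 remainder 7
Reading remainders bottom to top: 77E



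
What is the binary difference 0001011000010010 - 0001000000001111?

Method 1 - Direct subtraction (column by column from the right: bit − bit − borrow-in; if negative, add 2 and borrow 1 from the next column):
borrow: 0000000000011110
        0001011000010010
-       0001000000001111
------------------------
        0000011000000011

Method 2 - Add two's complement:
Two's complement of 0001000000001111: invert → 1110111111110000, add 1 → 1110111111110001
  0001011000010010
+ 1110111111110001
------------------
 10000011000000011  (end carry out of the top bit = 1)
Discarding the end carry: 0000011000000011
Decimal check:
  0001011000010010 = 4096 + 1024 + 512 + 16 + 2 = 5650
  0001000000001111 = 4096 + 8 + 4 + 2 + 1 = 4111
  5650 - 4111 = 1539, and 0000011000000011 = 1024 + 512 + 2 + 1 = 1539 ✓



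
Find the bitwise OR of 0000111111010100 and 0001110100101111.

OR: 1 when either bit is 1
  0000111111010100
| 0001110100101111
------------------
  0001111111111111
Decimal: 4052 | 7471 = 8191



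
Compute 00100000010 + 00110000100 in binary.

Add column by column from the right: bit + bit + carry-in; write the sum mod 2, carry 1 when the sum is 2 or 3.
carry:  01000000000
        00100000010
+       00110000100
-------------------
       001010000110
(the carry out of the leftmost column, 0, becomes the leading bit)
Decimal check:
  00100000010 = 256 + 2 = 258
  00110000100 = 256 + 128 + 4 = 388
  258 + 388 = 646, and 001010000110 = 512 + 128 + 4 + 2 = 646 ✓



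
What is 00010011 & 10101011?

AND: 1 only when both bits are 1
  00010011
& 10101011
----------
  00000011
Decimal: 19 & 171 = 3



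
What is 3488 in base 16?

Using repeated division by 16 (digits 10–15 are A–F):
3488 ÷ 16 = 218 remainder 0
218 ÷ 16 = 13 remainder 10 (A)
13 ÷ 16 = 0 remainder 13 (D)
Reading remainders bottom to top: DA0



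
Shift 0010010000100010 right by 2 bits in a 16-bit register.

Original: 0010010000100010 (decimal 9250)
Shift right by 2 positions
Drop the 2 low bits; fill with zeros on the left
Result: 0000100100001000 (decimal 2312)
Equivalent: 9250 >> 2 = 9250 ÷ 2^2 = 2312



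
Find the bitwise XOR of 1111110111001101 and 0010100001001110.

XOR: 1 when bits differ
  1111110111001101
^ 0010100001001110
------------------
  1101010110000011
Decimal: 64973 ^ 10318 = 54659



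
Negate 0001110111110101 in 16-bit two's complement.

Original: 0001110111110101
Step 1 - Invert all bits: 1110001000001010
Step 2 - Add 1: 1110001000001011
Verification: 0001110111110101 + 1110001000001011 = 10000000000000000; discarding the end carry (carry out of the top bit) leaves the 16-bit value 0000000000000000, as required for x + (-x)



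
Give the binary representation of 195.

Using repeated division by 2:
195 ÷ 2 = 97 remainder 1
97 ÷ 2 = 48 remainder 1
48 ÷ 2 = 24 remainder 0
24 ÷ 2 = 12 remainder 0
12 ÷ 2 = 6 remainder 0
6 ÷ 2 = 3 remainder 0
3 ÷ 2 = 1 remainder 1
1 ÷ 2 = 0 remainder 1
Reading remainders bottom to top: 11000011



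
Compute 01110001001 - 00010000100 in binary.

Method 1 - Direct subtraction (column by column from the right: bit − bit − borrow-in; if negative, add 2 and borrow 1 from the next column):
borrow: 00000001000
        01110001001
-       00010000100
-------------------
        01100000101

Method 2 - Add two's complement:
Two's complement of 00010000100: invert → 11101111011, add 1 → 11101111100
  01110001001
+ 11101111100
-------------
 101100000101  (end carry out of the top bit = 1)
Discarding the end carry: 01100000101
Decimal check:
  01110001001 = 512 + 256 + 128 + 8 + 1 = 905
  00010000100 = 128 + 4 = 132
  905 - 132 = 773, and 01100000101 = 512 + 256 + 4 + 1 = 773 ✓



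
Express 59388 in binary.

Using repeated division by 2:
59388 ÷ 2 = 29694 remainder 0
29694 ÷ 2 = 14847 remainder 0
14847 ÷ 2 = 7423 remainder 1
7423 ÷ 2 = 3711 remainder 1
3711 ÷ 2 = 1855 remainder 1
1855 ÷ 2 = 927 remainder 1
927 ÷ 2 = 463 remainder 1
463 ÷ 2 = 231 remainder 1
231 ÷ 2 = 115 remainder 1
115 ÷ 2 = 57 remainder 1
57 ÷ 2 = 28 remainder 1
28 ÷ 2 = 14 remainder 0
14 ÷ 2 = 7 remainder 0
7 ÷ 2 = 3 remainder 1
3 ÷ 2 = 1 remainder 1
1 ÷ 2 = 0 remainder 1
Reading remainders bottom to top: 1110011111111100



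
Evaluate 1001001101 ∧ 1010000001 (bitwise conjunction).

AND: 1 only when both bits are 1
  1001001101
& 1010000001
------------
  1000000001
Decimal: 589 & 641 = 513



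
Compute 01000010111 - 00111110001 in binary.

Method 1 - Direct subtraction (column by column from the right: bit − bit − borrow-in; if negative, add 2 and borrow 1 from the next column):
borrow: 01111000000
        01000010111
-       00111110001
-------------------
        00000100110

Method 2 - Add two's complement:
Two's complement of 00111110001: invert → 11000001110, add 1 → 11000001111
  01000010111
+ 11000001111
-------------
 100000100110  (end carry out of the top bit = 1)
Discarding the end carry: 00000100110
Decimal check:
  01000010111 = 512 + 16 + 4 + 2 + 1 = 535
  00111110001 = 256 + 128 + 64 + 32 + 16 + 1 = 497
  535 - 497 = 38, and 00000100110 = 32 + 4 + 2 = 38 ✓



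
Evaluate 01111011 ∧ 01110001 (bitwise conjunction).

AND: 1 only when both bits are 1
  01111011
& 01110001
----------
  01110001
Decimal: 123 & 113 = 113



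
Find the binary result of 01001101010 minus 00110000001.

Method 1 - Direct subtraction (column by column from the right: bit − bit − borrow-in; if negative, add 2 and borrow 1 from the next column):
borrow: 01100000010
        01001101010
-       00110000001
-------------------
        00011101001

Method 2 - Add two's complement:
Two's complement of 00110000001: invert → 11001111110, add 1 → 11001111111
  01001101010
+ 11001111111
-------------
 100011101001  (end carry out of the top bit = 1)
Discarding the end carry: 00011101001
Decimal check:
  01001101010 = 512 + 64 + 32 + 8 + 2 = 618
  00110000001 = 256 + 128 + 1 = 385
  618 - 385 = 233, and 00011101001 = 128 + 64 + 32 + 8 + 1 = 233 ✓



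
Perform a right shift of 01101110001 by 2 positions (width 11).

Original: 01101110001 (decimal 881)
Shift right by 2 positions
Drop the 2 low bits; fill with zeros on the left
Result: 00011011100 (decimal 220)
Equivalent: 881 >> 2 = 881 ÷ 2^2 = 220



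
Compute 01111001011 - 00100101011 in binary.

Method 1 - Direct subtraction (column by column from the right: bit − bit − borrow-in; if negative, add 2 and borrow 1 from the next column):
borrow: 00001000000
        01111001011
-       00100101011
-------------------
        01010100000

Method 2 - Add two's complement:
Two's complement of 00100101011: invert → 11011010100, add 1 → 11011010101
  01111001011
+ 11011010101
-------------
 101010100000  (end carry out of the top bit = 1)
Discarding the end carry: 01010100000
Decimal check:
  01111001011 = 512 + 256 + 128 + 64 + 8 + 2 + 1 = 971
  00100101011 = 256 + 32 + 8 + 2 + 1 = 299
  971 - 299 = 672, and 01010100000 = 512 + 128 + 32 = 672 ✓



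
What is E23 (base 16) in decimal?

Expand by place value (powers of 16):
Digit values: E = 14
E23 = 14 × 16^2 + 2 × 16^1 + 3 × 16^0
= 14 × 256 + 2 × 16 + 3 × 1
= 3584 + 32 + 3
= 3619



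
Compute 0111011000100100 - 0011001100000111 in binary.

Method 1 - Direct subtraction (column by column from the right: bit − bit − borrow-in; if negative, add 2 and borrow 1 from the next column):
borrow: 0000011000111110
        0111011000100100
-       0011001100000111
------------------------
        0100001100011101

Method 2 - Add two's complement:
Two's complement of 0011001100000111: invert → 1100110011111000, add 1 → 1100110011111001
  0111011000100100
+ 1100110011111001
------------------
 10100001100011101  (end carry out of the top bit = 1)
Discarding the end carry: 0100001100011101
Decimal check:
  0111011000100100 = 16384 + 8192 + 4096 + 1024 + 512 + 32 + 4 = 30244
  0011001100000111 = 8192 + 4096 + 512 + 256 + 4 + 2 + 1 = 13063
  30244 - 13063 = 17181, and 0100001100011101 = 16384 + 512 + 256 + 16 + 8 + 4 + 1 = 17181 ✓



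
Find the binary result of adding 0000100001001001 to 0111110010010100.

Add column by column from the right: bit + bit + carry-in; write the sum mod 2, carry 1 when the sum is 2 or 3.
carry:  1111000000000000
        0000100001001001
+       0111110010010100
------------------------
       01000010011011101
(the carry out of the leftmost column, 0, becomes the leading bit)
Decimal check:
  0000100001001001 = 2048 + 64 + 8 + 1 = 2121
  0111110010010100 = 16384 + 8192 + 4096 + 2048 + 1024 + 128 + 16 + 4 = 31892
  2121 + 31892 = 34013, and 01000010011011101 = 32768 + 1024 + 128 + 64 + 16 + 8 + 4 + 1 = 34013 ✓



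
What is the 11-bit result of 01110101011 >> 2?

Original: 01110101011 (decimal 939)
Shift right by 2 positions
Drop the 2 low bits; fill with zeros on the left
Result: 00011101010 (decimal 234)
Equivalent: 939 >> 2 = 939 ÷ 2^2 = 234



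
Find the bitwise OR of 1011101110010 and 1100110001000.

OR: 1 when either bit is 1
  1011101110010
| 1100110001000
---------------
  1111111111010
Decimal: 6002 | 6536 = 8186



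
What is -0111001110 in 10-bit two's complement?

Original: 0111001110
Step 1 - Invert all bits: 1000110001
Step 2 - Add 1: 1000110010
Verification: 0111001110 + 1000110010 = 10000000000; discarding the end carry (carry out of the top bit) leaves the 10-bit value 0000000000, as required for x + (-x)



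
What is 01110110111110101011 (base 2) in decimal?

Sum of powers of 2 for each 1-bit:
2^0 + 2^1 + 2^3 + 2^5 + 2^7 + 2^8 + 2^9 + 2^10 + 2^11 + 2^13 + 2^14 + 2^16 + 2^17 + 2^18
= 1 + 2 + 8 + 32 + 128 + 256 + 512 + 1024 + 2048 + 8192 + 16384 + 65536 + 131072 + 262144
= 487339



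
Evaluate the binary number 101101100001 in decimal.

Sum of powers of 2 for each 1-bit:
2^0 + 2^5 + 2^6 + 2^8 + 2^9 + 2^11
= 1 + 32 + 64 + 256 + 512 + 2048
= 2913



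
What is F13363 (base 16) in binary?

Convert each hex digit to 4 bits:
  F = 1111
  1 = 0001
  3 = 0011
  3 = 0011
  6 = 0110
  3 = 0011
Concatenate: 111100010011001101100011



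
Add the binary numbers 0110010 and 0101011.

Add column by column from the right: bit + bit + carry-in; write the sum mod 2, carry 1 when the sum is 2 or 3.
carry:  1000100
        0110010
+       0101011
---------------
       01011101
(the carry out of the leftmost column, 0, becomes the leading bit)
Decimal check:
  0110010 = 32 + 16 + 2 = 50
  0101011 = 32 + 8 + 2 + 1 = 43
  50 + 43 = 93, and 01011101 = 64 + 16 + 8 + 4 + 1 = 93 ✓



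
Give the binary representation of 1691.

Using repeated division by 2:
1691 ÷ 2 = 845 remainder 1
845 ÷ 2 = 422 remainder 1
422 ÷ 2 = 211 remainder 0
211 ÷ 2 = 105 remainder 1
105 ÷ 2 = 52 remainder 1
52 ÷ 2 = 26 remainder 0
26 ÷ 2 = 13 remainder 0
13 ÷ 2 = 6 remainder 1
6 ÷ 2 = 3 remainder 0
3 ÷ 2 = 1 remainder 1
1 ÷ 2 = 0 remainder 1
Reading remainders bottom to top: 11010011011



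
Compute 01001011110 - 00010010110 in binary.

Method 1 - Direct subtraction (column by column from the right: bit − bit − borrow-in; if negative, add 2 and borrow 1 from the next column):
borrow: 01100000000
        01001011110
-       00010010110
-------------------
        00111001000

Method 2 - Add two's complement:
Two's complement of 00010010110: invert → 11101101001, add 1 → 11101101010
  01001011110
+ 11101101010
-------------
 100111001000  (end carry out of the top bit = 1)
Discarding the end carry: 00111001000
Decimal check:
  01001011110 = 512 + 64 + 16 + 8 + 4 + 2 = 606
  00010010110 = 128 + 16 + 4 + 2 = 150
  606 - 150 = 456, and 00111001000 = 256 + 128 + 64 + 8 = 456 ✓



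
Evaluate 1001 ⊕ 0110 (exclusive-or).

XOR: 1 when bits differ
  1001
^ 0110
------
  1111
Decimal: 9 ^ 6 = 15



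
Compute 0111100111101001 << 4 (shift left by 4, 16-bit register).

Original: 0111100111101001 (decimal 31209)
Shift left by 4 positions
Append 4 zeros on the right and drop the 4 high bits that overflow the 16-bit width
Result: 1001111010010000 (decimal 40592)
Equivalent: 31209 << 4 = 31209 × 2^4 = 499344, truncated to 16 bits = 40592



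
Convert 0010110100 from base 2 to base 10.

Sum of powers of 2 for each 1-bit:
2^2 + 2^4 + 2^5 + 2^7
= 4 + 16 + 32 + 128
= 180



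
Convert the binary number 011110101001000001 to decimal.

Sum of powers of 2 for each 1-bit:
2^0 + 2^6 + 2^9 + 2^11 + 2^13 + 2^14 + 2^15 + 2^16
= 1 + 64 + 512 + 2048 + 8192 + 16384 + 32768 + 65536
= 125505



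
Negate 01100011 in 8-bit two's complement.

Original: 01100011
Step 1 - Invert all bits: 10011100
Step 2 - Add 1: 10011101
Verification: 01100011 + 10011101 = 100000000; discarding the end carry (carry out of the top bit) leaves the 8-bit value 00000000, as required for x + (-x)

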